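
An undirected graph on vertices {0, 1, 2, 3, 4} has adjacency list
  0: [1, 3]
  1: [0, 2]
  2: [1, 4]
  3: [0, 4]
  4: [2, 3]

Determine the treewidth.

2

A width-2 tree decomposition is:
Bags: B1 = {2, 3, 4}  B2 = {0, 2, 3}  B3 = {0, 1, 2}
Tree: B1–B2, B2–B3
The largest bag has 3 vertices, giving width 2; this decomposition certifies tw(G) ≤ 2. The edges 2–4–3–0–1–2 form a cycle, so G is not a tree and its treewidth is at least 2. Therefore the treewidth is 2.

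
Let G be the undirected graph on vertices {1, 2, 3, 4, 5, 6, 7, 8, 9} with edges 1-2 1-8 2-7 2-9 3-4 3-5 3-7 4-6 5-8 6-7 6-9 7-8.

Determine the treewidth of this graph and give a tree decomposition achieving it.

Treewidth 3.
Bags: B1 = {3, 4, 5, 8}  B2 = {3, 4, 7, 8}  B3 = {4, 6, 7, 8}  B4 = {1, 6, 7, 8}  B5 = {1, 2, 6, 7}  B6 = {1, 2, 6, 9}
Tree: B1–B2, B2–B3, B3–B4, B4–B5, B5–B6

Each bag holds 4 vertices, so the decomposition has width 3, which upper-bounds the treewidth. For the lower bound: the 4 vertex sets {3,4,5}, {8}, {7}, {1,2,6,9} are disjoint, each induces a connected subgraph, and every pair is joined by at least one edge of G. Contracting each set to a single vertex therefore yields K_{4} as a minor, and since treewidth is minor-monotone, tw(G) ≥ tw(K_{4}) = 3. Combining the bounds, tw(G) = 3.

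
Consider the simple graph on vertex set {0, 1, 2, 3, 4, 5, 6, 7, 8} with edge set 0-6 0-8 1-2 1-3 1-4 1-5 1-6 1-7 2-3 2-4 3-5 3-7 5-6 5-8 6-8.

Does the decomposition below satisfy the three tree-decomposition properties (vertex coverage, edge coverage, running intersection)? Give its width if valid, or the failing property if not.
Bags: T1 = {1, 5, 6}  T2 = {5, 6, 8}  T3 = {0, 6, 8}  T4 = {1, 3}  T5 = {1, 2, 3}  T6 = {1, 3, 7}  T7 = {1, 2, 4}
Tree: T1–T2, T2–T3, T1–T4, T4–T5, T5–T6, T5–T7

A tree decomposition must satisfy three properties: every vertex lies in some bag; for every edge, both endpoints lie together in some bag; and for every vertex, the bags containing it form a connected subtree. Here edge (5,3) lies in no bag, so the decomposition is invalid.

No — edge (5,3) lies in no bag.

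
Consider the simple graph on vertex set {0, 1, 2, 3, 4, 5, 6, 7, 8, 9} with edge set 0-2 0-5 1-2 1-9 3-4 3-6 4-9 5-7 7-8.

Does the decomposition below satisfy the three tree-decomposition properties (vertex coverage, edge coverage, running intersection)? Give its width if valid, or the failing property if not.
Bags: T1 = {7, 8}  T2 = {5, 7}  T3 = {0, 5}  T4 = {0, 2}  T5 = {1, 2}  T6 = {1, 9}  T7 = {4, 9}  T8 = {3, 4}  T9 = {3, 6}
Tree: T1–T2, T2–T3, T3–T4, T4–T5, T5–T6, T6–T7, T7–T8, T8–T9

Yes; width 1.

Checking the three conditions: (i) the bags cover all of {0, 1, 2, 3, 4, 5, 6, 7, 8, 9}; (ii) for each edge, some bag contains both endpoints; (iii) the bags containing any fixed vertex form a subtree. All hold, so the decomposition is valid with width 2 − 1 = 1.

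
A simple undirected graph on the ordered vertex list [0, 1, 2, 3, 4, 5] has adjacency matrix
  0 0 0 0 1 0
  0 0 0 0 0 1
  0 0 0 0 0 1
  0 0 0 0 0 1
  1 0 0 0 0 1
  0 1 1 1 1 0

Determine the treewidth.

1

A width-1 tree decomposition is:
Bags: B1 = {2, 5}  B2 = {3, 5}  B3 = {1, 5}  B4 = {4, 5}  B5 = {0, 4}
Tree: B1–B2, B1–B3, B2–B4, B4–B5
The largest bag has 2 vertices, giving width 1; this decomposition certifies tw(G) ≤ 1. Since G has at least one edge (e.g. 2–5), it is not an edgeless graph, so tw(G) ≥ 1. Hence tw(G) = 1 exactly.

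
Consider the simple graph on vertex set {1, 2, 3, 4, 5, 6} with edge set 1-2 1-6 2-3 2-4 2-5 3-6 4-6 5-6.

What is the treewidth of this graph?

A width-2 tree decomposition is:
Bags: B1 = {2, 4, 6}  B2 = {1, 2, 6}  B3 = {2, 5, 6}  B4 = {2, 3, 6}
Tree: B1–B2, B2–B3, B3–B4
The largest bag has 3 vertices, giving width 2; this decomposition certifies tw(G) ≤ 2. For the lower bound, G contains the cycle 4–2–1–6–4, so G is not a forest; only forests have treewidth ≤ 1, hence tw(G) ≥ 2. Therefore the treewidth is 2.

2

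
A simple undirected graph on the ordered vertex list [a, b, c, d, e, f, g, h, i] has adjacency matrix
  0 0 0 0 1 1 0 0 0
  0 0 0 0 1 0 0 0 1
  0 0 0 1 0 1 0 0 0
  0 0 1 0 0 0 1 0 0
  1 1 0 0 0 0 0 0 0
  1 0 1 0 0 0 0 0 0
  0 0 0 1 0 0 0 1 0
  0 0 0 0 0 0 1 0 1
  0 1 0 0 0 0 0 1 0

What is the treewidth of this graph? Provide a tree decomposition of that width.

Treewidth 2.
One optimal decomposition is:
Bags: B1 = {a, c, f}  B2 = {a, c, d}  B3 = {a, d, g}  B4 = {a, g, h}  B5 = {a, h, i}  B6 = {a, b, i}  B7 = {a, b, e}
Tree: B1–B2, B2–B3, B3–B4, B4–B5, B5–B6, B6–B7

The largest bag has 3 vertices, giving width 2; this decomposition certifies tw(G) ≤ 2. For the lower bound, G contains the cycle a–f–c–d–g–h–i–b–e–a, so G is not a forest; only forests have treewidth ≤ 1, hence tw(G) ≥ 2. Hence tw(G) = 2 exactly.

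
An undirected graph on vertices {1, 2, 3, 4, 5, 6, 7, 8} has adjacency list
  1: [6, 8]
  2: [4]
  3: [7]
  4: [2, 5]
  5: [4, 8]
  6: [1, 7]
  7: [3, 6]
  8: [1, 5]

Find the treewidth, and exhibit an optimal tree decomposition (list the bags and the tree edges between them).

Every bag has size at most 2, so the width is 2 − 1 = 1 and tw(G) ≤ 1. Since G has at least one edge (e.g. 3–7), it is not an edgeless graph, so tw(G) ≥ 1. The upper and lower bounds meet at 1, so that is the treewidth.

Treewidth 1.
One such decomposition:
Bags: B1 = {3, 7}  B2 = {6, 7}  B3 = {1, 6}  B4 = {1, 8}  B5 = {5, 8}  B6 = {4, 5}  B7 = {2, 4}
Tree: B1–B2, B2–B3, B3–B4, B4–B5, B5–B6, B6–B7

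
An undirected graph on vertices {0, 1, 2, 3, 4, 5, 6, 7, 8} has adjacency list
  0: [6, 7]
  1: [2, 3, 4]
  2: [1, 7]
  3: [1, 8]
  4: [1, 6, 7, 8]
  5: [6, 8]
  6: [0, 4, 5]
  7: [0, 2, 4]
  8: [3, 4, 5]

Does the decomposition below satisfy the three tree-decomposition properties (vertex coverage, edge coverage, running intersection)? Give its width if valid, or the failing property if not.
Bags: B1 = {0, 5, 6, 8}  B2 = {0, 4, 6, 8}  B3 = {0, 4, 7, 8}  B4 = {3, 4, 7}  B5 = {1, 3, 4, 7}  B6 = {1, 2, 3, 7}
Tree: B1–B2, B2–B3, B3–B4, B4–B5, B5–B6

A tree decomposition must satisfy three properties: every vertex lies in some bag; for every edge, both endpoints lie together in some bag; and for every vertex, the bags containing it form a connected subtree. Here edge (8,3) lies in no bag, so the decomposition is invalid.

No — edge (8,3) lies in no bag.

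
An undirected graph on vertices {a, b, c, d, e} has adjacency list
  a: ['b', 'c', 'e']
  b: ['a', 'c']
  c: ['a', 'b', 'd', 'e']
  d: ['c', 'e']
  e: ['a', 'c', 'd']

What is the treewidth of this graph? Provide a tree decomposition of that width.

Each bag holds 3 vertices, so the decomposition has width 2, which upper-bounds the treewidth. On the other hand G contains the 3-clique {c, d, e}. A clique must lie in a single bag of any decomposition, so no decomposition can have width below 2. The upper and lower bounds meet at 2, so that is the treewidth.

Treewidth 2.
One such decomposition:
Bags: B1 = {a, c, e}  B2 = {c, d, e}  B3 = {a, b, c}
Tree: B1–B2, B1–B3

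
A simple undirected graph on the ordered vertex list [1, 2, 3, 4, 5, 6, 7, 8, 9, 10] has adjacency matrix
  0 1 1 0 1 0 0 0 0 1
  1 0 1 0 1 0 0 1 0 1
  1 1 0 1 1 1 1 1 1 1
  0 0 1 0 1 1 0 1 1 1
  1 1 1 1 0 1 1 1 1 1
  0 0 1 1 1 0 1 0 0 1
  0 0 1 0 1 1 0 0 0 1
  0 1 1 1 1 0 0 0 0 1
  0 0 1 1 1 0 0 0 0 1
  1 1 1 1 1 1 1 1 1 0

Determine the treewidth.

A width-4 tree decomposition is:
Bags: B1 = {3, 4, 5, 8, 10}  B2 = {3, 4, 5, 6, 10}  B3 = {2, 3, 5, 8, 10}  B4 = {1, 2, 3, 5, 10}  B5 = {3, 5, 6, 7, 10}  B6 = {3, 4, 5, 9, 10}
Tree: B1–B2, B1–B3, B3–B4, B2–B5, B2–B6
Each bag holds 5 vertices, so the decomposition has width 4, which upper-bounds the treewidth. On the other hand G contains the 5-clique {1, 2, 3, 5, 10}. A clique must lie in a single bag of any decomposition, so no decomposition can have width below 4. The upper and lower bounds meet at 4, so that is the treewidth.

4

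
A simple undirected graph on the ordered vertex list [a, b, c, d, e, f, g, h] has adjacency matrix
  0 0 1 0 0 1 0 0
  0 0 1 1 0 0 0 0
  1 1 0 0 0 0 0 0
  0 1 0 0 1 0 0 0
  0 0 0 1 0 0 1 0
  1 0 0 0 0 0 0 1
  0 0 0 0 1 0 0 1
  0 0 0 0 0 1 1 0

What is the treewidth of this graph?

A width-2 tree decomposition is:
Bags: B1 = {b, d, e}  B2 = {b, e, g}  B3 = {b, g, h}  B4 = {b, f, h}  B5 = {a, b, f}  B6 = {a, b, c}
Tree: B1–B2, B2–B3, B3–B4, B4–B5, B5–B6
Every bag has size at most 3, so the width is 3 − 1 = 2 and tw(G) ≤ 2. For the lower bound, G contains the cycle b–d–e–g–h–f–a–c–b, so G is not a forest; only forests have treewidth ≤ 1, hence tw(G) ≥ 2. Combining the bounds, tw(G) = 2.

2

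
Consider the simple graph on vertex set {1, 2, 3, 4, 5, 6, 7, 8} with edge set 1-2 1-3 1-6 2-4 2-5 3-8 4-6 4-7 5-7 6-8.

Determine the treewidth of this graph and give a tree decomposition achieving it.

Treewidth 2.
One optimal decomposition is:
Bags: B1 = {3, 6, 8}  B2 = {1, 3, 6}  B3 = {1, 4, 6}  B4 = {1, 2, 4}  B5 = {2, 4, 7}  B6 = {2, 5, 7}
Tree: B1–B2, B2–B3, B3–B4, B4–B5, B5–B6

Every bag has size at most 3, so the width is 3 − 1 = 2 and tw(G) ≤ 2. For the lower bound, G contains the cycle 8–3–1–6–8, so G is not a forest; only forests have treewidth ≤ 1, hence tw(G) ≥ 2. The upper and lower bounds meet at 2, so that is the treewidth.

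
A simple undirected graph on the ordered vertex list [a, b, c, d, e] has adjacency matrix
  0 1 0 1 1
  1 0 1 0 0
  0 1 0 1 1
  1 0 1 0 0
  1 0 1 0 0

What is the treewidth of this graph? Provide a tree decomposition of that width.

Treewidth 2.
Bags: B1 = {a, b, c}  B2 = {a, c, e}  B3 = {a, c, d}
Tree: B1–B2, B2–B3

Every bag has size at most 3, so the width is 3 − 1 = 2 and tw(G) ≤ 2. Since a–b–c–e–a is a cycle in G, G is not acyclic. Forests are exactly the graphs of treewidth ≤ 1, so tw(G) ≥ 2. Combining the bounds, tw(G) = 2.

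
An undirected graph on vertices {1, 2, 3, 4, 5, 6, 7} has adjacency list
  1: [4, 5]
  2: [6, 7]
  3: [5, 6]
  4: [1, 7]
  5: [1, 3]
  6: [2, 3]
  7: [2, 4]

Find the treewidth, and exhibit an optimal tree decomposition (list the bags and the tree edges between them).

Each bag holds 3 vertices, so the decomposition has width 2, which upper-bounds the treewidth. Since 2–6–3–5–1–4–7–2 is a cycle in G, G is not acyclic. Forests are exactly the graphs of treewidth ≤ 1, so tw(G) ≥ 2. Combining the bounds, tw(G) = 2.

Treewidth 2.
Bags: B1 = {2, 3, 6}  B2 = {2, 3, 5}  B3 = {1, 2, 5}  B4 = {1, 2, 4}  B5 = {2, 4, 7}
Tree: B1–B2, B2–B3, B3–B4, B4–B5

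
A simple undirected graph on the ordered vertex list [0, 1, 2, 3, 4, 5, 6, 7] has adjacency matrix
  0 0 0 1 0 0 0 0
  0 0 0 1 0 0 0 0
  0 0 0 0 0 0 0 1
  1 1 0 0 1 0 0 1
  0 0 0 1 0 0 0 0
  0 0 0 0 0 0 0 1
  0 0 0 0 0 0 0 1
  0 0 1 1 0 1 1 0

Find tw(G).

A width-1 tree decomposition is:
Bags: B1 = {3, 7}  B2 = {6, 7}  B3 = {1, 3}  B4 = {3, 4}  B5 = {5, 7}  B6 = {0, 3}  B7 = {2, 7}
Tree: B1–B2, B1–B3, B3–B4, B2–B5, B3–B6, B2–B7
Every bag has size at most 2, so the width is 2 − 1 = 1 and tw(G) ≤ 1. Any graph with an edge has treewidth ≥ 1, and G has the edge 7–3. Hence tw(G) = 1 exactly.

1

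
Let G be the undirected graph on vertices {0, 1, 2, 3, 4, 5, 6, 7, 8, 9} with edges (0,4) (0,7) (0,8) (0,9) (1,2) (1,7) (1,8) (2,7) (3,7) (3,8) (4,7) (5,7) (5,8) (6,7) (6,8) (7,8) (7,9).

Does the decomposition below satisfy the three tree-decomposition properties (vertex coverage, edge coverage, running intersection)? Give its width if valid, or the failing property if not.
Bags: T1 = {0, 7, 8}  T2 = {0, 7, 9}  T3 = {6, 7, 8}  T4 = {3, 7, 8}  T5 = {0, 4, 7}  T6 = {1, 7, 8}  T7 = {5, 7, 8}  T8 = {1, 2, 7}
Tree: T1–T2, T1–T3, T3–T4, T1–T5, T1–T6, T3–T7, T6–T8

Yes; width 2.

Checking the three conditions: (i) the bags cover all of {0, 1, 2, 3, 4, 5, 6, 7, 8, 9}; (ii) for each edge, some bag contains both endpoints; (iii) the bags containing any fixed vertex form a subtree. All hold, so the decomposition is valid with width 3 − 1 = 2.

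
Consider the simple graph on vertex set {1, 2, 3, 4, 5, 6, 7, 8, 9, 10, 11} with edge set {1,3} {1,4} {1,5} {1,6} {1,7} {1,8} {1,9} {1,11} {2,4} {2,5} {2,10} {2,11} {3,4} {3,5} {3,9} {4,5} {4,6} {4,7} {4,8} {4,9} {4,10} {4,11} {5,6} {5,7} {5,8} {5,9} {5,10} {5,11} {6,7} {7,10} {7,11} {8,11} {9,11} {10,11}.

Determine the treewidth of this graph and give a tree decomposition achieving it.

Treewidth 4.
Bags: B1 = {1, 4, 5, 8, 11}  B2 = {1, 4, 5, 9, 11}  B3 = {1, 3, 4, 5, 9}  B4 = {1, 4, 5, 7, 11}  B5 = {4, 5, 7, 10, 11}  B6 = {2, 4, 5, 10, 11}  B7 = {1, 4, 5, 6, 7}
Tree: B1–B2, B2–B3, B2–B4, B4–B5, B5–B6, B4–B7

Every bag has size at most 5, so the width is 5 − 1 = 4 and tw(G) ≤ 4. Conversely, {1, 4, 5, 8, 11} is a clique of size 5, and the vertices of any clique must share a bag in every tree decomposition; so some bag has ≥ 5 vertices and tw(G) ≥ 4. Therefore the treewidth is 4.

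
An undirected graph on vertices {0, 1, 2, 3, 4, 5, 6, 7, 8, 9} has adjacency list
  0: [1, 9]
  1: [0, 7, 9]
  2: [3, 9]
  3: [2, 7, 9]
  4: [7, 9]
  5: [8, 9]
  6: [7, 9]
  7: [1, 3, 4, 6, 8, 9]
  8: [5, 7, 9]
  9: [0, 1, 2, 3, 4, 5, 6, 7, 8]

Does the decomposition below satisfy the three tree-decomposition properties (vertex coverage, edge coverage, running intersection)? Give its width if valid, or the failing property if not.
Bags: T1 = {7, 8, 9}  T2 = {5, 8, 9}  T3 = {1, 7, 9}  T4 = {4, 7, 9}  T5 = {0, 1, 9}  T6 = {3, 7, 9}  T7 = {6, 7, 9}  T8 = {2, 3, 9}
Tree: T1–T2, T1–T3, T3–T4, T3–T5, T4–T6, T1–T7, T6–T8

Every vertex of G appears in some bag (union = {0, 1, 2, 3, 4, 5, 6, 7, 8, 9}); every edge is covered by a bag; and for each vertex v the set of bags containing v is connected in the bag tree. The decomposition is therefore valid. The largest bag has 3 vertices, so the width is 2.

Yes; width 2.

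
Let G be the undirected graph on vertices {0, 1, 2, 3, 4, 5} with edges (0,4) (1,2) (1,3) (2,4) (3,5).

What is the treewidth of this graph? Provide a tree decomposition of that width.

Each bag holds 2 vertices, so the decomposition has width 1, which upper-bounds the treewidth. G has an edge, so its treewidth is at least 1. Hence tw(G) = 1 exactly.

Treewidth 1.
One such decomposition:
Bags: B1 = {0, 4}  B2 = {2, 4}  B3 = {1, 2}  B4 = {1, 3}  B5 = {3, 5}
Tree: B1–B2, B2–B3, B3–B4, B4–B5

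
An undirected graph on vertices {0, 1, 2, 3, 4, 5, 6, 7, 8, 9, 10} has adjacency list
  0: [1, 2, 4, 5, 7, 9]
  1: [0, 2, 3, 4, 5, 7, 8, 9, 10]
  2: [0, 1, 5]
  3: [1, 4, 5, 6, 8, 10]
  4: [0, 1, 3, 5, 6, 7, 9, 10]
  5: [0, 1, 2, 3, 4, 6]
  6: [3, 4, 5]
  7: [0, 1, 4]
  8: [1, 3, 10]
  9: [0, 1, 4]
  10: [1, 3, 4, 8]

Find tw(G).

A width-3 tree decomposition is:
Bags: B1 = {0, 1, 4, 5}  B2 = {1, 3, 4, 5}  B3 = {0, 1, 4, 7}  B4 = {0, 1, 2, 5}  B5 = {3, 4, 5, 6}  B6 = {0, 1, 4, 9}  B7 = {1, 3, 4, 10}  B8 = {1, 3, 8, 10}
Tree: B1–B2, B1–B3, B1–B4, B2–B5, B1–B6, B2–B7, B7–B8
The largest bag has 4 vertices, giving width 3; this decomposition certifies tw(G) ≤ 3. On the other hand G contains the 4-clique {1, 3, 8, 10}. A clique must lie in a single bag of any decomposition, so no decomposition can have width below 3. Combining the bounds, tw(G) = 3.

3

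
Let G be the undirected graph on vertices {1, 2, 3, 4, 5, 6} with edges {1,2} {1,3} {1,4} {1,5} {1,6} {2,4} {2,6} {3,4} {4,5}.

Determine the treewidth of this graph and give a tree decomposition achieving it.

The largest bag has 3 vertices, giving width 2; this decomposition certifies tw(G) ≤ 2. For the lower bound, the 3 vertices {1, 2, 4} are pairwise adjacent, and any tree decomposition puts a clique entirely inside one bag — forcing width ≥ 2. Combining the bounds, tw(G) = 2.

Treewidth 2.
One such decomposition:
Bags: B1 = {1, 3, 4}  B2 = {1, 2, 4}  B3 = {1, 4, 5}  B4 = {1, 2, 6}
Tree: B1–B2, B1–B3, B2–B4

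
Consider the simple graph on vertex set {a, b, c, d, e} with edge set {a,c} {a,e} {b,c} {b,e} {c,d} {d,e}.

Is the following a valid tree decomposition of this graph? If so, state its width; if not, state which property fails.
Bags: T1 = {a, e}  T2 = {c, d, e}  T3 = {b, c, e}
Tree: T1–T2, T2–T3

No — edge (c,a) lies in no bag.

A tree decomposition must satisfy three properties: every vertex lies in some bag; for every edge, both endpoints lie together in some bag; and for every vertex, the bags containing it form a connected subtree. Here edge (c,a) lies in no bag, so the decomposition is invalid.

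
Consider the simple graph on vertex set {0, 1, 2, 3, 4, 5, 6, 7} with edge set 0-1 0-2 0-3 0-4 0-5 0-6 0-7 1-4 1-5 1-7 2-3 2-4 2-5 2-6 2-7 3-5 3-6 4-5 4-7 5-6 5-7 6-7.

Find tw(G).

4

A width-4 tree decomposition is:
Bags: B1 = {0, 2, 5, 6, 7}  B2 = {0, 2, 3, 5, 6}  B3 = {0, 2, 4, 5, 7}  B4 = {0, 1, 4, 5, 7}
Tree: B1–B2, B1–B3, B3–B4
The largest bag has 5 vertices, giving width 4; this decomposition certifies tw(G) ≤ 4. On the other hand G contains the 5-clique {0, 1, 4, 5, 7}. A clique must lie in a single bag of any decomposition, so no decomposition can have width below 4. Hence tw(G) = 4 exactly.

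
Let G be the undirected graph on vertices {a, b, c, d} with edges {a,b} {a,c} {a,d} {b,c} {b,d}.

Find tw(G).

2

A width-2 tree decomposition is:
Bags: B1 = {a, b, d}  B2 = {a, b, c}
Tree: B1–B2
Every bag has size at most 3, so the width is 3 − 1 = 2 and tw(G) ≤ 2. Conversely, {a, b, d} is a clique of size 3, and the vertices of any clique must share a bag in every tree decomposition; so some bag has ≥ 3 vertices and tw(G) ≥ 2. Therefore the treewidth is 2.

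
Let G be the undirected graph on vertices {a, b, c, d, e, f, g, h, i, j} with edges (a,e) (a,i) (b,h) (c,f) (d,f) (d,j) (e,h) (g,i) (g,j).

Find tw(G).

1

A width-1 tree decomposition is:
Bags: B1 = {b, h}  B2 = {e, h}  B3 = {a, e}  B4 = {a, i}  B5 = {g, i}  B6 = {g, j}  B7 = {d, j}  B8 = {d, f}  B9 = {c, f}
Tree: B1–B2, B2–B3, B3–B4, B4–B5, B5–B6, B6–B7, B7–B8, B8–B9
The largest bag has 2 vertices, giving width 1; this decomposition certifies tw(G) ≤ 1. Any graph with an edge has treewidth ≥ 1, and G has the edge b–h. The upper and lower bounds meet at 1, so that is the treewidth.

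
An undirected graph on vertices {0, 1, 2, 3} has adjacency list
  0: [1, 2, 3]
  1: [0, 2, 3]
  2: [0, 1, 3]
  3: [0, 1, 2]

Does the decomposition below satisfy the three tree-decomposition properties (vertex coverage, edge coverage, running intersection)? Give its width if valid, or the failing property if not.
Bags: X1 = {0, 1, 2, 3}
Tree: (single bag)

Yes; width 3.

Every vertex of G appears in some bag (union = {0, 1, 2, 3}); every edge is covered by a bag; and for each vertex v the set of bags containing v is connected in the bag tree. The decomposition is therefore valid. The largest bag has 4 vertices, so the width is 3.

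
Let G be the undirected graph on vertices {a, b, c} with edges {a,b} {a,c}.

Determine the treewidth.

A width-1 tree decomposition is:
Bags: B1 = {a, b}  B2 = {a, c}
Tree: B1–B2
The largest bag has 2 vertices, giving width 1; this decomposition certifies tw(G) ≤ 1. G has an edge, so its treewidth is at least 1. Therefore the treewidth is 1.

1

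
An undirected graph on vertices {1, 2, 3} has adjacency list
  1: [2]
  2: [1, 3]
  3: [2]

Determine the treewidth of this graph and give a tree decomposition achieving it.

Treewidth 1.
One optimal decomposition is:
Bags: B1 = {1, 2}  B2 = {2, 3}
Tree: B1–B2

The largest bag has 2 vertices, giving width 1; this decomposition certifies tw(G) ≤ 1. Since G has at least one edge (e.g. 2–1), it is not an edgeless graph, so tw(G) ≥ 1. Hence tw(G) = 1 exactly.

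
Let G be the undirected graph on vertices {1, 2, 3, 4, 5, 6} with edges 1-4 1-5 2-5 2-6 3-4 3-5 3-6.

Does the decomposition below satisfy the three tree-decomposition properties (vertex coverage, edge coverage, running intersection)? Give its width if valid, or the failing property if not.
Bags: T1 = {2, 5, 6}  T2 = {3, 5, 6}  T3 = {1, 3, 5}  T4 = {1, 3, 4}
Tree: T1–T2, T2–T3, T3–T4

Yes; width 2.

Every vertex of G appears in some bag (union = {1, 2, 3, 4, 5, 6}); every edge is covered by a bag; and for each vertex v the set of bags containing v is connected in the bag tree. The decomposition is therefore valid. The largest bag has 3 vertices, so the width is 2.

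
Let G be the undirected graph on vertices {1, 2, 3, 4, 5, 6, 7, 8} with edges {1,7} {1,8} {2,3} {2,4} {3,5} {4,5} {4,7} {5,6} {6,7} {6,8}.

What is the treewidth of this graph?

A width-2 tree decomposition is:
Bags: B1 = {2, 3, 4}  B2 = {3, 4, 5}  B3 = {4, 5, 7}  B4 = {5, 6, 7}  B5 = {1, 6, 7}  B6 = {1, 6, 8}
Tree: B1–B2, B2–B3, B3–B4, B4–B5, B5–B6
Every bag has size at most 3, so the width is 3 − 1 = 2 and tw(G) ≤ 2. For the lower bound, G contains the cycle 2–3–5–4–2, so G is not a forest; only forests have treewidth ≤ 1, hence tw(G) ≥ 2. Therefore the treewidth is 2.

2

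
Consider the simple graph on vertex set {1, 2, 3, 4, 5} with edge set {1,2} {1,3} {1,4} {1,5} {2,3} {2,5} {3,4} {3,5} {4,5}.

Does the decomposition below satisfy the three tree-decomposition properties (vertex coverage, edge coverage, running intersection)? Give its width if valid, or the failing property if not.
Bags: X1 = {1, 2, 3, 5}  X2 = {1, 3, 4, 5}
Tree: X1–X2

Yes; width 3.

Checking the three conditions: (i) the bags cover all of {1, 2, 3, 4, 5}; (ii) for each edge, some bag contains both endpoints; (iii) the bags containing any fixed vertex form a subtree. All hold, so the decomposition is valid with width 4 − 1 = 3.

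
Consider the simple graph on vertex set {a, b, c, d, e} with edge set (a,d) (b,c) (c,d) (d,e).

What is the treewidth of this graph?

1

A width-1 tree decomposition is:
Bags: B1 = {a, d}  B2 = {c, d}  B3 = {b, c}  B4 = {d, e}
Tree: B1–B2, B2–B3, B2–B4
The largest bag has 2 vertices, giving width 1; this decomposition certifies tw(G) ≤ 1. G has an edge, so its treewidth is at least 1. Hence tw(G) = 1 exactly.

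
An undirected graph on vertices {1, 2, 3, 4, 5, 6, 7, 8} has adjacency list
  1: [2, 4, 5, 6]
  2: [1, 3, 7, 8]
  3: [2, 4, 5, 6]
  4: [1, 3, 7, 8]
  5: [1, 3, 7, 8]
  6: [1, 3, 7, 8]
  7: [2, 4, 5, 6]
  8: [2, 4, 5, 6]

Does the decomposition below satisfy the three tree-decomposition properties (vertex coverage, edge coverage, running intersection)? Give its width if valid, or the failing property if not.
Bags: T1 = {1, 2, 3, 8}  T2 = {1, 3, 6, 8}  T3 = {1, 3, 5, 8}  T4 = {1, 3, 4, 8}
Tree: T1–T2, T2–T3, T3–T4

A tree decomposition must satisfy three properties: every vertex lies in some bag; for every edge, both endpoints lie together in some bag; and for every vertex, the bags containing it form a connected subtree. Here vertex 7 appears in no bag, so the decomposition is invalid.

No — vertex 7 appears in no bag.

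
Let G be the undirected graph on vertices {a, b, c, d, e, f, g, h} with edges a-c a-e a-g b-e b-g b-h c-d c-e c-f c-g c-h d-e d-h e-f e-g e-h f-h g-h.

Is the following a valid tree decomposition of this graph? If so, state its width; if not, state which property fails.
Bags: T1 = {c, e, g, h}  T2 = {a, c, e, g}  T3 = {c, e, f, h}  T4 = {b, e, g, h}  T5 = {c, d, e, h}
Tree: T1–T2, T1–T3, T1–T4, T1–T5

Every vertex of G appears in some bag (union = {a, b, c, d, e, f, g, h}); every edge is covered by a bag; and for each vertex v the set of bags containing v is connected in the bag tree. The decomposition is therefore valid. The largest bag has 4 vertices, so the width is 3.

Yes; width 3.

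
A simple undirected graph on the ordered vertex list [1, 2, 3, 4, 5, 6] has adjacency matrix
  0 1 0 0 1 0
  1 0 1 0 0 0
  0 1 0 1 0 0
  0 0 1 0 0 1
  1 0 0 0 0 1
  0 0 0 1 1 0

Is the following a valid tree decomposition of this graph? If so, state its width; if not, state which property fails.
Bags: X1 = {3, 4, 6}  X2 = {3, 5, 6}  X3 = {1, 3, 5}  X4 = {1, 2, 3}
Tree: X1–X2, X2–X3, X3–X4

Yes; width 2.

Checking the three conditions: (i) the bags cover all of {1, 2, 3, 4, 5, 6}; (ii) for each edge, some bag contains both endpoints; (iii) the bags containing any fixed vertex form a subtree. All hold, so the decomposition is valid with width 3 − 1 = 2.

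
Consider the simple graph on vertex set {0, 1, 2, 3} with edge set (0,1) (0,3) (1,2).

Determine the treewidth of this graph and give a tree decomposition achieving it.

The largest bag has 2 vertices, giving width 1; this decomposition certifies tw(G) ≤ 1. Since G has at least one edge (e.g. 0–3), it is not an edgeless graph, so tw(G) ≥ 1. Combining the bounds, tw(G) = 1.

Treewidth 1.
One optimal decomposition is:
Bags: B1 = {0, 3}  B2 = {0, 1}  B3 = {1, 2}
Tree: B1–B2, B2–B3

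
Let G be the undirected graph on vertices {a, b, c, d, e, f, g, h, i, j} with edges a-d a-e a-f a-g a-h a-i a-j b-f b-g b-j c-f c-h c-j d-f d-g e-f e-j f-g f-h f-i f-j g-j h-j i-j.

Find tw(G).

3

A width-3 tree decomposition is:
Bags: B1 = {a, f, h, j}  B2 = {a, f, g, j}  B3 = {a, f, i, j}  B4 = {b, f, g, j}  B5 = {a, e, f, j}  B6 = {a, d, f, g}  B7 = {c, f, h, j}
Tree: B1–B2, B1–B3, B2–B4, B1–B5, B2–B6, B1–B7
Every bag has size at most 4, so the width is 4 − 1 = 3 and tw(G) ≤ 3. For the lower bound, the 4 vertices {a, d, f, g} are pairwise adjacent, and any tree decomposition puts a clique entirely inside one bag — forcing width ≥ 3. Hence tw(G) = 3 exactly.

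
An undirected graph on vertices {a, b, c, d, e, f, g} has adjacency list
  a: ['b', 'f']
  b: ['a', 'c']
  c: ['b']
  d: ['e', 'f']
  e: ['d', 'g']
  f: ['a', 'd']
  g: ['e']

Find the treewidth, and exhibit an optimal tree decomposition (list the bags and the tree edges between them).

Treewidth 1.
Bags: B1 = {e, g}  B2 = {d, e}  B3 = {d, f}  B4 = {a, f}  B5 = {a, b}  B6 = {b, c}
Tree: B1–B2, B2–B3, B3–B4, B4–B5, B5–B6

The largest bag has 2 vertices, giving width 1; this decomposition certifies tw(G) ≤ 1. G has an edge, so its treewidth is at least 1. Combining the bounds, tw(G) = 1.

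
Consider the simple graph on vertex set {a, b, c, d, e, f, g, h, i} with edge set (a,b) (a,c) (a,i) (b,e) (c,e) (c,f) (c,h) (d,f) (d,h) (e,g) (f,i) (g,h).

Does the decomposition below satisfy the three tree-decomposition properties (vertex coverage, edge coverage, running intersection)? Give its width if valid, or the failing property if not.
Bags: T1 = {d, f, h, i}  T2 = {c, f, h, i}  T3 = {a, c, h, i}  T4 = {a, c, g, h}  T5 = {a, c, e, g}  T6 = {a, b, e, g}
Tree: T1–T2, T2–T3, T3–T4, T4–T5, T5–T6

Yes; width 3.

Every vertex of G appears in some bag (union = {a, b, c, d, e, f, g, h, i}); every edge is covered by a bag; and for each vertex v the set of bags containing v is connected in the bag tree. The decomposition is therefore valid. The largest bag has 4 vertices, so the width is 3.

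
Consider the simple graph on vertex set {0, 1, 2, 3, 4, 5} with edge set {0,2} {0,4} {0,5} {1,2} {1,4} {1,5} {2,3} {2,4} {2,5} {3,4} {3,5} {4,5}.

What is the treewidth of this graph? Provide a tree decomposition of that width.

Treewidth 3.
One such decomposition:
Bags: B1 = {2, 3, 4, 5}  B2 = {1, 2, 4, 5}  B3 = {0, 2, 4, 5}
Tree: B1–B2, B1–B3

Every bag has size at most 4, so the width is 4 − 1 = 3 and tw(G) ≤ 3. On the other hand G contains the 4-clique {0, 2, 4, 5}. A clique must lie in a single bag of any decomposition, so no decomposition can have width below 3. Combining the bounds, tw(G) = 3.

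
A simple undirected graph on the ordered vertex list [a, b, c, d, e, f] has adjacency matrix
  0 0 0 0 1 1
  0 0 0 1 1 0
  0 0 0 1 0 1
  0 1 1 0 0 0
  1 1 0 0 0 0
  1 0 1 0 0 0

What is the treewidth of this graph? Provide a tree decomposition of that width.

Treewidth 2.
One such decomposition:
Bags: B1 = {b, c, d}  B2 = {b, c, e}  B3 = {a, c, e}  B4 = {a, c, f}
Tree: B1–B2, B2–B3, B3–B4

The largest bag has 3 vertices, giving width 2; this decomposition certifies tw(G) ≤ 2. The edges c–d–b–e–a–f–c form a cycle, so G is not a tree and its treewidth is at least 2. The upper and lower bounds meet at 2, so that is the treewidth.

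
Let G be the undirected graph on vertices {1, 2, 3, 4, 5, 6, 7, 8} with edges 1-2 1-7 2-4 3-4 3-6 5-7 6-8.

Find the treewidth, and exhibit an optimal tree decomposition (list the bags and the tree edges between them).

Every bag has size at most 2, so the width is 2 − 1 = 1 and tw(G) ≤ 1. G has an edge, so its treewidth is at least 1. The upper and lower bounds meet at 1, so that is the treewidth.

Treewidth 1.
Bags: B1 = {5, 7}  B2 = {1, 7}  B3 = {1, 2}  B4 = {2, 4}  B5 = {3, 4}  B6 = {3, 6}  B7 = {6, 8}
Tree: B1–B2, B2–B3, B3–B4, B4–B5, B5–B6, B6–B7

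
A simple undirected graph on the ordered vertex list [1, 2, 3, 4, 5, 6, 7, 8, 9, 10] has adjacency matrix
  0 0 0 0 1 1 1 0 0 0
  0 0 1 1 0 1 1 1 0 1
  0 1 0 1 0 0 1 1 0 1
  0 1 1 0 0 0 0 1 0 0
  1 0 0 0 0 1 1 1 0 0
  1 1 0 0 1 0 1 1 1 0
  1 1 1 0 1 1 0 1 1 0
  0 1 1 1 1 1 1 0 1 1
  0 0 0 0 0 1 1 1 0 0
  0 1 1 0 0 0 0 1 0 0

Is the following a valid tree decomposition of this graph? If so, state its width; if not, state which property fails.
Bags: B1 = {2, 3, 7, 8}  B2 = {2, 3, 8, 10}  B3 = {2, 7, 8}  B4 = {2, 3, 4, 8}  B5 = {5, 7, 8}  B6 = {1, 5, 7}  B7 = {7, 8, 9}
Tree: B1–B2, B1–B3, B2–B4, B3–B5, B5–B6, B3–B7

No — vertex 6 appears in no bag.

A tree decomposition must satisfy three properties: every vertex lies in some bag; for every edge, both endpoints lie together in some bag; and for every vertex, the bags containing it form a connected subtree. Here vertex 6 appears in no bag, so the decomposition is invalid.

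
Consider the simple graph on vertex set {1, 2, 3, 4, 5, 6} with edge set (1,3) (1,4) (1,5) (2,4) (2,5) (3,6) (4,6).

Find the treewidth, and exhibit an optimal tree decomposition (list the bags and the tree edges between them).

Treewidth 2.
One optimal decomposition is:
Bags: B1 = {3, 4, 6}  B2 = {1, 3, 4}  B3 = {1, 2, 4}  B4 = {1, 2, 5}
Tree: B1–B2, B2–B3, B3–B4

Every bag has size at most 3, so the width is 3 − 1 = 2 and tw(G) ≤ 2. For the lower bound, G contains the cycle 6–3–1–4–6, so G is not a forest; only forests have treewidth ≤ 1, hence tw(G) ≥ 2. The upper and lower bounds meet at 2, so that is the treewidth.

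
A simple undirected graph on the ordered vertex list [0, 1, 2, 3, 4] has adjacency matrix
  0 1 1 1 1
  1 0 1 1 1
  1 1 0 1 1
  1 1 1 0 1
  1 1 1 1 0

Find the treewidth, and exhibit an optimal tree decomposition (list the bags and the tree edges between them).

A single bag containing all 5 vertices is trivially a valid decomposition of width 4. On the other hand G contains the 5-clique {0, 1, 2, 3, 4}. A clique must lie in a single bag of any decomposition, so no decomposition can have width below 4. The upper and lower bounds meet at 4, so that is the treewidth.

Treewidth 4.
One such decomposition:
Bags: B1 = {0, 1, 2, 3, 4}
Tree: (single bag)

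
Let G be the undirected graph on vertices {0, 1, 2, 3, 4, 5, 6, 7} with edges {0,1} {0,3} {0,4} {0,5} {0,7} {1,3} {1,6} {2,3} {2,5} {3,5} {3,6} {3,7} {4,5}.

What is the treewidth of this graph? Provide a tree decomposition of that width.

The largest bag has 3 vertices, giving width 2; this decomposition certifies tw(G) ≤ 2. For the lower bound, the 3 vertices {0, 1, 3} are pairwise adjacent, and any tree decomposition puts a clique entirely inside one bag — forcing width ≥ 2. The upper and lower bounds meet at 2, so that is the treewidth.

Treewidth 2.
One optimal decomposition is:
Bags: B1 = {0, 3, 5}  B2 = {0, 4, 5}  B3 = {0, 1, 3}  B4 = {1, 3, 6}  B5 = {2, 3, 5}  B6 = {0, 3, 7}
Tree: B1–B2, B1–B3, B3–B4, B1–B5, B3–B6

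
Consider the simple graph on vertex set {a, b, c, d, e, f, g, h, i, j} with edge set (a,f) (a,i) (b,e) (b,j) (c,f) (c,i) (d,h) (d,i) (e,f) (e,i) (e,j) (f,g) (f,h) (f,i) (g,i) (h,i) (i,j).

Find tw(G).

A width-2 tree decomposition is:
Bags: B1 = {f, g, i}  B2 = {e, f, i}  B3 = {c, f, i}  B4 = {f, h, i}  B5 = {a, f, i}  B6 = {d, h, i}  B7 = {e, i, j}  B8 = {b, e, j}
Tree: B1–B2, B1–B3, B3–B4, B3–B5, B4–B6, B2–B7, B7–B8
Each bag holds 3 vertices, so the decomposition has width 2, which upper-bounds the treewidth. On the other hand G contains the 3-clique {b, e, j}. A clique must lie in a single bag of any decomposition, so no decomposition can have width below 2. Combining the bounds, tw(G) = 2.

2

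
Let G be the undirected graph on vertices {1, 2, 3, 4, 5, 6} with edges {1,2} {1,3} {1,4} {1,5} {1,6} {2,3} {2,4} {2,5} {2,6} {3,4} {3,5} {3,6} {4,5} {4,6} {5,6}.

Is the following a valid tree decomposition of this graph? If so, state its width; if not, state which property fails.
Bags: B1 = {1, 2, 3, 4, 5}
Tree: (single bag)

No — vertex 6 appears in no bag.

A tree decomposition must satisfy three properties: every vertex lies in some bag; for every edge, both endpoints lie together in some bag; and for every vertex, the bags containing it form a connected subtree. Here vertex 6 appears in no bag, so the decomposition is invalid.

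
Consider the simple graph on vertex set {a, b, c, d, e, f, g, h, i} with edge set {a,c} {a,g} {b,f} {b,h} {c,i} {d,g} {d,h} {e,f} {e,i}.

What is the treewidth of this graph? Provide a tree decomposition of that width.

Treewidth 2.
One optimal decomposition is:
Bags: B1 = {a, c, i}  B2 = {a, g, i}  B3 = {d, g, i}  B4 = {d, h, i}  B5 = {b, h, i}  B6 = {b, f, i}  B7 = {e, f, i}
Tree: B1–B2, B2–B3, B3–B4, B4–B5, B5–B6, B6–B7

The largest bag has 3 vertices, giving width 2; this decomposition certifies tw(G) ≤ 2. For the lower bound, G contains the cycle i–c–a–g–d–h–b–f–e–i, so G is not a forest; only forests have treewidth ≤ 1, hence tw(G) ≥ 2. Hence tw(G) = 2 exactly.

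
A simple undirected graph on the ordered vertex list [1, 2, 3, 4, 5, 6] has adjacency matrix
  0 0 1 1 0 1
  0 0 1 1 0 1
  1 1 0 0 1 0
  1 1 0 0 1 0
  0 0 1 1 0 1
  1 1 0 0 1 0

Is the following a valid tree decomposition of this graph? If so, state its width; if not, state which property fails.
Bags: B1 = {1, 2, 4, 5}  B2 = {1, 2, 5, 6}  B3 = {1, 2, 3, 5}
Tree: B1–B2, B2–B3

Yes; width 3.

Checking the three conditions: (i) the bags cover all of {1, 2, 3, 4, 5, 6}; (ii) for each edge, some bag contains both endpoints; (iii) the bags containing any fixed vertex form a subtree. All hold, so the decomposition is valid with width 4 − 1 = 3.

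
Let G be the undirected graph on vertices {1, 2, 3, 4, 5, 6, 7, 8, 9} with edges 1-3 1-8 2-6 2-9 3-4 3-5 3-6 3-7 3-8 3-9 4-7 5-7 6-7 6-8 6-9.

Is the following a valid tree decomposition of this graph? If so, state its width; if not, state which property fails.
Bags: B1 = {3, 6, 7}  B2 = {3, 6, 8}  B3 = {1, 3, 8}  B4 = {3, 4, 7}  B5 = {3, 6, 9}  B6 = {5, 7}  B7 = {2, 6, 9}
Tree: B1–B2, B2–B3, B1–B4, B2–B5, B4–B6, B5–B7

No — edge (3,5) lies in no bag.

A tree decomposition must satisfy three properties: every vertex lies in some bag; for every edge, both endpoints lie together in some bag; and for every vertex, the bags containing it form a connected subtree. Here edge (3,5) lies in no bag, so the decomposition is invalid.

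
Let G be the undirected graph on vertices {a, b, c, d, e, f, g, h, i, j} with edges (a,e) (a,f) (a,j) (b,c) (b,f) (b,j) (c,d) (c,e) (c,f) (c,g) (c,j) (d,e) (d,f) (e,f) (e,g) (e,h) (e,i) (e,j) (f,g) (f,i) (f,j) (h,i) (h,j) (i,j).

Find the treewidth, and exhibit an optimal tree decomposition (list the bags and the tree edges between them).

Treewidth 3.
One optimal decomposition is:
Bags: B1 = {c, e, f, j}  B2 = {e, f, i, j}  B3 = {e, h, i, j}  B4 = {c, d, e, f}  B5 = {c, e, f, g}  B6 = {a, e, f, j}  B7 = {b, c, f, j}
Tree: B1–B2, B2–B3, B1–B4, B4–B5, B2–B6, B1–B7

The largest bag has 4 vertices, giving width 3; this decomposition certifies tw(G) ≤ 3. For the lower bound, the 4 vertices {e, h, i, j} are pairwise adjacent, and any tree decomposition puts a clique entirely inside one bag — forcing width ≥ 3. Hence tw(G) = 3 exactly.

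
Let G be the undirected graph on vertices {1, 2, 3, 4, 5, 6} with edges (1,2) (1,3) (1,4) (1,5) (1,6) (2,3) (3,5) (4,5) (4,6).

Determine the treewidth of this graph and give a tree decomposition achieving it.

Each bag holds 3 vertices, so the decomposition has width 2, which upper-bounds the treewidth. For the lower bound, the 3 vertices {1, 2, 3} are pairwise adjacent, and any tree decomposition puts a clique entirely inside one bag — forcing width ≥ 2. Hence tw(G) = 2 exactly.

Treewidth 2.
One optimal decomposition is:
Bags: B1 = {1, 3, 5}  B2 = {1, 4, 5}  B3 = {1, 2, 3}  B4 = {1, 4, 6}
Tree: B1–B2, B1–B3, B2–B4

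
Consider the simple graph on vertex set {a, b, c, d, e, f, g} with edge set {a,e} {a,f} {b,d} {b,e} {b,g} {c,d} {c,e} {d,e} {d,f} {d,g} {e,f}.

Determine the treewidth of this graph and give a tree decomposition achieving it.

The largest bag has 3 vertices, giving width 2; this decomposition certifies tw(G) ≤ 2. For the lower bound, the 3 vertices {b, d, g} are pairwise adjacent, and any tree decomposition puts a clique entirely inside one bag — forcing width ≥ 2. Hence tw(G) = 2 exactly.

Treewidth 2.
One such decomposition:
Bags: B1 = {c, d, e}  B2 = {b, d, e}  B3 = {b, d, g}  B4 = {d, e, f}  B5 = {a, e, f}
Tree: B1–B2, B2–B3, B1–B4, B4–B5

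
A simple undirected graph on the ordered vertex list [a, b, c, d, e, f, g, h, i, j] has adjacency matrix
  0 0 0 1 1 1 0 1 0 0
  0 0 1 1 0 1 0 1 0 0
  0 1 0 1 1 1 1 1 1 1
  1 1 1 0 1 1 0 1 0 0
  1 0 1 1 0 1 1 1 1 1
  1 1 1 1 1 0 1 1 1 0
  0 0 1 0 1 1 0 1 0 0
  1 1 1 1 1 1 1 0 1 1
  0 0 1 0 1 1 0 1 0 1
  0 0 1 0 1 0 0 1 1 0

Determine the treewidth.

4

A width-4 tree decomposition is:
Bags: B1 = {c, e, h, i, j}  B2 = {c, e, f, h, i}  B3 = {c, d, e, f, h}  B4 = {c, e, f, g, h}  B5 = {a, d, e, f, h}  B6 = {b, c, d, f, h}
Tree: B1–B2, B2–B3, B2–B4, B3–B5, B3–B6
Each bag holds 5 vertices, so the decomposition has width 4, which upper-bounds the treewidth. Conversely, {c, e, h, i, j} is a clique of size 5, and the vertices of any clique must share a bag in every tree decomposition; so some bag has ≥ 5 vertices and tw(G) ≥ 4. Therefore the treewidth is 4.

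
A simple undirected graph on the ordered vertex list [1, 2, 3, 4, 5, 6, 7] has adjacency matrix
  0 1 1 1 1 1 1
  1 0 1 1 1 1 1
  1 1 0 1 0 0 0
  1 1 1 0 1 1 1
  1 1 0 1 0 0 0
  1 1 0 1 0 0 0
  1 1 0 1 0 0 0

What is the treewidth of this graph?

3

A width-3 tree decomposition is:
Bags: B1 = {1, 2, 4, 7}  B2 = {1, 2, 3, 4}  B3 = {1, 2, 4, 6}  B4 = {1, 2, 4, 5}
Tree: B1–B2, B1–B3, B2–B4
The largest bag has 4 vertices, giving width 3; this decomposition certifies tw(G) ≤ 3. Conversely, {1, 2, 3, 4} is a clique of size 4, and the vertices of any clique must share a bag in every tree decomposition; so some bag has ≥ 4 vertices and tw(G) ≥ 3. The upper and lower bounds meet at 3, so that is the treewidth.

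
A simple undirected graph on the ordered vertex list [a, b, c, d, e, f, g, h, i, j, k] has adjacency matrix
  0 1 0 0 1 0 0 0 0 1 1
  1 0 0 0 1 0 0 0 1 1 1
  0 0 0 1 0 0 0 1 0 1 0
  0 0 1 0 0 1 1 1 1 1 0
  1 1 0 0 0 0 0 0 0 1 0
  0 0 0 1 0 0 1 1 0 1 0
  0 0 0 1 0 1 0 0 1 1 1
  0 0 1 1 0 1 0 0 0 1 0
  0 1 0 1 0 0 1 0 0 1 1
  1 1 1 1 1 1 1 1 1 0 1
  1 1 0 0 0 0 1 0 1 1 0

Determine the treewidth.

A width-3 tree decomposition is:
Bags: B1 = {d, g, i, j}  B2 = {d, f, g, j}  B3 = {d, f, h, j}  B4 = {g, i, j, k}  B5 = {b, i, j, k}  B6 = {a, b, j, k}  B7 = {c, d, h, j}  B8 = {a, b, e, j}
Tree: B1–B2, B2–B3, B1–B4, B4–B5, B5–B6, B3–B7, B6–B8
Each bag holds 4 vertices, so the decomposition has width 3, which upper-bounds the treewidth. Conversely, {c, d, h, j} is a clique of size 4, and the vertices of any clique must share a bag in every tree decomposition; so some bag has ≥ 4 vertices and tw(G) ≥ 3. Hence tw(G) = 3 exactly.

3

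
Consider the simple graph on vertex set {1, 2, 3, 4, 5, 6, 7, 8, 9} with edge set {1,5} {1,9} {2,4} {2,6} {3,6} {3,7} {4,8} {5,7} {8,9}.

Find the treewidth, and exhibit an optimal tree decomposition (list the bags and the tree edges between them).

Treewidth 2.
One such decomposition:
Bags: B1 = {3, 6, 7}  B2 = {2, 6, 7}  B3 = {2, 4, 7}  B4 = {4, 7, 8}  B5 = {7, 8, 9}  B6 = {1, 7, 9}  B7 = {1, 5, 7}
Tree: B1–B2, B2–B3, B3–B4, B4–B5, B5–B6, B6–B7

Each bag holds 3 vertices, so the decomposition has width 2, which upper-bounds the treewidth. For the lower bound, G contains the cycle 7–3–6–2–4–8–9–1–5–7, so G is not a forest; only forests have treewidth ≤ 1, hence tw(G) ≥ 2. Hence tw(G) = 2 exactly.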